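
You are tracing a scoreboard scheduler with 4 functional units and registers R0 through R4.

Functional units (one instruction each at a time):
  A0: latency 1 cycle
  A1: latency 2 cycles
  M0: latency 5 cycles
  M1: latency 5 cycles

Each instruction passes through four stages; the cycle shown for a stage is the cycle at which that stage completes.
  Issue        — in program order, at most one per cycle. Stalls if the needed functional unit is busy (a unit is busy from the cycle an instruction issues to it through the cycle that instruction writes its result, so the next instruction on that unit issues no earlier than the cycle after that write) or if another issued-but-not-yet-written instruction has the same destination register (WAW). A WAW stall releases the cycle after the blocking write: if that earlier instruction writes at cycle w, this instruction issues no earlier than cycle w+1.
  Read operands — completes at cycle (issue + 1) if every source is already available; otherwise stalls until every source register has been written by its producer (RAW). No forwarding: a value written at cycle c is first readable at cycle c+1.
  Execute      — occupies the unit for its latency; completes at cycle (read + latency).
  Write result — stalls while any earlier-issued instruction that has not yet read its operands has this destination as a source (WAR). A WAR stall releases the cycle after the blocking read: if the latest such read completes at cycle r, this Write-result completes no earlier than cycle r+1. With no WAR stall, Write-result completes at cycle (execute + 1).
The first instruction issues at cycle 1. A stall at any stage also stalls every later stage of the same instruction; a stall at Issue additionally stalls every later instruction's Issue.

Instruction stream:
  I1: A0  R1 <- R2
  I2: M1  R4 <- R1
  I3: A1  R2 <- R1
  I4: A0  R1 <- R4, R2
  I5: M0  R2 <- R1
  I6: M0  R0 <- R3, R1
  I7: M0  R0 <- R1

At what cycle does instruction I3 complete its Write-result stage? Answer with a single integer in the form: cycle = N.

cycle = 8

I1 -> (1, 2, 3, 4)
I2 -> (2, 5, 10, 11)  // RAW R1: wait I1 write@4
I3 -> (3, 5, 7, 8)  // RAW R1: wait I1 write@4
I4 -> (5, 12, 13, 14)  // struct: A0 busy until I1 writes@4, RAW R4: wait I2 write@11
I5 -> (9, 15, 20, 21)  // WAW R2: wait I3 write@8, RAW R1: wait I4 write@14
I6 -> (22, 23, 28, 29)  // struct: M0 busy until I5 writes@21
I7 -> (30, 31, 36, 37)  // struct: M0 busy until I6 writes@29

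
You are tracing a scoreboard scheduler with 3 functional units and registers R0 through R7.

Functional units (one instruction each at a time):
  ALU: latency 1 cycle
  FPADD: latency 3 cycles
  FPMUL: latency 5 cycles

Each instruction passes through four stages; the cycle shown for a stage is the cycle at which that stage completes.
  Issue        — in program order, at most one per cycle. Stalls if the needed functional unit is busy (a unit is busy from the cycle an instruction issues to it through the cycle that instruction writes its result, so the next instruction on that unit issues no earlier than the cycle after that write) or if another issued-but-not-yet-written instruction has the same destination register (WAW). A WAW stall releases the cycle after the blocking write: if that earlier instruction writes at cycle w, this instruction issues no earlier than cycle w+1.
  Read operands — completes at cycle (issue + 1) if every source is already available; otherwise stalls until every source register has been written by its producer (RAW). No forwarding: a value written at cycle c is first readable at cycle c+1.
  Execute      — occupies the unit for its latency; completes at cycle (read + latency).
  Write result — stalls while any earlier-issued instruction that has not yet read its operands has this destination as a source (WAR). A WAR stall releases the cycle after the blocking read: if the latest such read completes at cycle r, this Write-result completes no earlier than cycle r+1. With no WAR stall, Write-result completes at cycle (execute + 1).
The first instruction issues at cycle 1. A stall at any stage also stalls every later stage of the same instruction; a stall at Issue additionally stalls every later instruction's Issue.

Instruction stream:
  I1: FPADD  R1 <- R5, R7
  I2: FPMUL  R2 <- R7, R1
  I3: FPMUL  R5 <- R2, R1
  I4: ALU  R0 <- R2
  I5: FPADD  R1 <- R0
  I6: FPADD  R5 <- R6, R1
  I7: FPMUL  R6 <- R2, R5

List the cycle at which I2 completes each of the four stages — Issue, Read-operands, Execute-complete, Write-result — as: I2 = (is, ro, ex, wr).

I1 -> (1, 2, 5, 6)
I2 -> (2, 7, 12, 13)  // RAW R1: wait I1 write@6
I3 -> (14, 15, 20, 21)  // struct: FPMUL busy until I2 writes@13
I4 -> (15, 16, 17, 18)
I5 -> (16, 19, 22, 23)  // RAW R0: wait I4 write@18
I6 -> (24, 25, 28, 29)  // struct: FPADD busy until I5 writes@23
I7 -> (25, 30, 35, 36)  // RAW R5: wait I6 write@29

I2 = (2, 7, 12, 13)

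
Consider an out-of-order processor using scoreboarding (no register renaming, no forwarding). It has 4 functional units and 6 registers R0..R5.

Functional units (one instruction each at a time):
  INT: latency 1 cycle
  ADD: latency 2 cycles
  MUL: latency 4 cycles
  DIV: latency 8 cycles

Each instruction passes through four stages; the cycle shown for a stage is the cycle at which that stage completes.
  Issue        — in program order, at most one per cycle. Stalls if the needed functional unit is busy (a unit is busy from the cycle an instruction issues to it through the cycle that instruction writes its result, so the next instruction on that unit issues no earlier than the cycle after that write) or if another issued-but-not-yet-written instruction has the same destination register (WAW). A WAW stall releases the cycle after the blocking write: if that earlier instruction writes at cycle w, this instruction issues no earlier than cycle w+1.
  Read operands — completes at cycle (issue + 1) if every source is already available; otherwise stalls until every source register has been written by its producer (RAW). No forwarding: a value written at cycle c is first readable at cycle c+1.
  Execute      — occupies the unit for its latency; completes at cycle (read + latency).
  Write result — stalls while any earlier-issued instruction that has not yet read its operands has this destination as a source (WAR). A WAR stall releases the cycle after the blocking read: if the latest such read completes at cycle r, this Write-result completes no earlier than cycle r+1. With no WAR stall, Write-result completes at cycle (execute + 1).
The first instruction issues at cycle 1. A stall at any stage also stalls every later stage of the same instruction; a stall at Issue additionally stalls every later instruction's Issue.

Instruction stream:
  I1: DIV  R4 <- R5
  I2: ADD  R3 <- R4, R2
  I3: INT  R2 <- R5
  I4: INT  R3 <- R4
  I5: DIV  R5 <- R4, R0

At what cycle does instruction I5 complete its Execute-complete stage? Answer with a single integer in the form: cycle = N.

t=1  I1 issues→DIV
t=2  I1 reads · I2 issues→ADD
t=3  I3 issues→INT
t=4  I3 reads
t=5  I3 exec-done
t=10  I1 exec-done
t=11  I1 writes R4
t=12  I2 reads
t=13  I3 writes R2
t=14  I2 exec-done
t=15  I2 writes R3
t=16  I4 issues→INT
t=17  I4 reads · I5 issues→DIV
t=18  I4 exec-done · I5 reads
t=19  I4 writes R3
t=26  I5 exec-done
t=27  I5 writes R5

cycle = 26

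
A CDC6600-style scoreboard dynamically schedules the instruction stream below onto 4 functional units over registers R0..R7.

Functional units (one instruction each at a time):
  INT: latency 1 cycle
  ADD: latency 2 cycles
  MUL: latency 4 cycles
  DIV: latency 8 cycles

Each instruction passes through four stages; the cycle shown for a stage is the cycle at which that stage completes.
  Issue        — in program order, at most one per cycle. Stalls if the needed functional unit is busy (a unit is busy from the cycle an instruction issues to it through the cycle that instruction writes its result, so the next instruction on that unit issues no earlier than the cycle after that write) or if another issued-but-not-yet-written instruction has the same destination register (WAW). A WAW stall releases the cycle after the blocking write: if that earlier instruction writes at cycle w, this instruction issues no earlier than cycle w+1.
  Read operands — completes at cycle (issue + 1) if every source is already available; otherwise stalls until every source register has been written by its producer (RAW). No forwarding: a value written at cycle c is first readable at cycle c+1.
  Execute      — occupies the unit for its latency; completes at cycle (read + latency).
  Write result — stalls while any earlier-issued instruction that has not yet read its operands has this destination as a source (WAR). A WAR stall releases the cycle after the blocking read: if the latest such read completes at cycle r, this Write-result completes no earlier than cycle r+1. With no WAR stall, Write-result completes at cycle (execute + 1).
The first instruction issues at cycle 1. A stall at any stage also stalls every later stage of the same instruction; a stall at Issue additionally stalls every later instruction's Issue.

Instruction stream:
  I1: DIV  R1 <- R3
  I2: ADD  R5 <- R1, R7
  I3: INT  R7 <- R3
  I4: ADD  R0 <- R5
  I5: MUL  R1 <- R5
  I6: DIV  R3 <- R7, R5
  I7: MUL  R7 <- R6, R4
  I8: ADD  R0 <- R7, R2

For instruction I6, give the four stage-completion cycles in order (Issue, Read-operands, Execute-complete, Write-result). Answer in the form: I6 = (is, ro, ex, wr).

  I1 | 1 | 2 | 10 | 11
  I2 | 2 | 12 | 14 | 15   RAW R1: wait I1 write@11
  I3 | 3 | 4 | 5 | 13   WAR R7: wait I2 read@12
  I4 | 16 | 17 | 19 | 20   struct: ADD busy until I2 writes@15
  I5 | 17 | 18 | 22 | 23
  I6 | 18 | 19 | 27 | 28
  I7 | 24 | 25 | 29 | 30   struct: MUL busy until I5 writes@23
  I8 | 25 | 31 | 33 | 34   RAW R7: wait I7 write@30

I6 = (18, 19, 27, 28)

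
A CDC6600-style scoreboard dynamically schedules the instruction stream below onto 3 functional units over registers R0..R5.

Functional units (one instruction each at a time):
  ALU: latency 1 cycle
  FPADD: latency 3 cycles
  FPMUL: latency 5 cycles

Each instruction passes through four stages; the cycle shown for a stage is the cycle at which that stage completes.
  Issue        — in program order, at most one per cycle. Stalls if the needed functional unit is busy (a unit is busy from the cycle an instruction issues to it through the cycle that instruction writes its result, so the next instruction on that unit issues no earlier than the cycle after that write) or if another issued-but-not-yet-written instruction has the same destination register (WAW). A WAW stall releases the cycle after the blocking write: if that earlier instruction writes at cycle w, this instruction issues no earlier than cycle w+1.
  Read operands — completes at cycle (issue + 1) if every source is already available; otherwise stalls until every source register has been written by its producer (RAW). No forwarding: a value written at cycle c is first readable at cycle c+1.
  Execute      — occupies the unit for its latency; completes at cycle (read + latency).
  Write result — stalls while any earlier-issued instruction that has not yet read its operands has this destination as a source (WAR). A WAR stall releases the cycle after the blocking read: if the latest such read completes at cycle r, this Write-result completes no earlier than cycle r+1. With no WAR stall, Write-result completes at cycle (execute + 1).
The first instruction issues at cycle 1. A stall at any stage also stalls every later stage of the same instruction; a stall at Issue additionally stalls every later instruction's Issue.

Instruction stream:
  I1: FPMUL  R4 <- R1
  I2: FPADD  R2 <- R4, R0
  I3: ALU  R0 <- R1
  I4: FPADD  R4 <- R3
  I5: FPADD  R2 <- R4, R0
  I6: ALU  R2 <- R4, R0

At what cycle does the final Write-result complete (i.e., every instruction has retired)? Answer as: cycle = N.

I1: IS=1 RO=2 EX=7 WR=8
I2: IS=2 RO=9 EX=12 WR=13  [RAW R4: wait I1 write@8]
I3: IS=3 RO=4 EX=5 WR=10  [WAR R0: wait I2 read@9]
I4: IS=14 RO=15 EX=18 WR=19  [struct: FPADD busy until I2 writes@13]
I5: IS=20 RO=21 EX=24 WR=25  [struct: FPADD busy until I4 writes@19]
I6: IS=26 RO=27 EX=28 WR=29  [WAW R2: wait I5 write@25]

cycle = 29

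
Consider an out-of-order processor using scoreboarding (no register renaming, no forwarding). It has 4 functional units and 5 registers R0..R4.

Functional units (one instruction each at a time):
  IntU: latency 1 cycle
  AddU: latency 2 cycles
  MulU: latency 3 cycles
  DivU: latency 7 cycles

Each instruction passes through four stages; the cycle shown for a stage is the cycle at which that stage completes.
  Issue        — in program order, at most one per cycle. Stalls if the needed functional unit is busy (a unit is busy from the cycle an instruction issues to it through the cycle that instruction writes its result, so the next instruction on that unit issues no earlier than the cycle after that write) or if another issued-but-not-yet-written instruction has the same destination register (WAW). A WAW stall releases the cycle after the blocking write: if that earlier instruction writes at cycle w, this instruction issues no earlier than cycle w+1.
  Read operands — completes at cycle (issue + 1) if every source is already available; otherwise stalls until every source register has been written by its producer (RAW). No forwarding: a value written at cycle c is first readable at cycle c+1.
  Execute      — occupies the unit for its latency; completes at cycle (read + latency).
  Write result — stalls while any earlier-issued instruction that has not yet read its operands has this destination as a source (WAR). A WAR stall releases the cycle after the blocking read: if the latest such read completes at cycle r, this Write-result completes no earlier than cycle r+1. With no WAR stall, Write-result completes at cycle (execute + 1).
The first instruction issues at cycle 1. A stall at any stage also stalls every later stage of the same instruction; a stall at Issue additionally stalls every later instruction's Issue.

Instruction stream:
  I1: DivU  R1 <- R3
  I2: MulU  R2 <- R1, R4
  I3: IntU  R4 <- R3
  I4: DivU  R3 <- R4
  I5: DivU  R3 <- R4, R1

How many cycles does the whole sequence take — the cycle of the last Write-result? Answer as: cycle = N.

cycle = 31

[I1] 1/2/9/10
[I2] 2/11/14/15  (RAW R1: wait I1 write@10)
[I3] 3/4/5/12  (WAR R4: wait I2 read@11)
[I4] 11/13/20/21  (struct: DivU busy until I1 writes@10; RAW R4: wait I3 write@12)
[I5] 22/23/30/31  (struct: DivU busy until I4 writes@21)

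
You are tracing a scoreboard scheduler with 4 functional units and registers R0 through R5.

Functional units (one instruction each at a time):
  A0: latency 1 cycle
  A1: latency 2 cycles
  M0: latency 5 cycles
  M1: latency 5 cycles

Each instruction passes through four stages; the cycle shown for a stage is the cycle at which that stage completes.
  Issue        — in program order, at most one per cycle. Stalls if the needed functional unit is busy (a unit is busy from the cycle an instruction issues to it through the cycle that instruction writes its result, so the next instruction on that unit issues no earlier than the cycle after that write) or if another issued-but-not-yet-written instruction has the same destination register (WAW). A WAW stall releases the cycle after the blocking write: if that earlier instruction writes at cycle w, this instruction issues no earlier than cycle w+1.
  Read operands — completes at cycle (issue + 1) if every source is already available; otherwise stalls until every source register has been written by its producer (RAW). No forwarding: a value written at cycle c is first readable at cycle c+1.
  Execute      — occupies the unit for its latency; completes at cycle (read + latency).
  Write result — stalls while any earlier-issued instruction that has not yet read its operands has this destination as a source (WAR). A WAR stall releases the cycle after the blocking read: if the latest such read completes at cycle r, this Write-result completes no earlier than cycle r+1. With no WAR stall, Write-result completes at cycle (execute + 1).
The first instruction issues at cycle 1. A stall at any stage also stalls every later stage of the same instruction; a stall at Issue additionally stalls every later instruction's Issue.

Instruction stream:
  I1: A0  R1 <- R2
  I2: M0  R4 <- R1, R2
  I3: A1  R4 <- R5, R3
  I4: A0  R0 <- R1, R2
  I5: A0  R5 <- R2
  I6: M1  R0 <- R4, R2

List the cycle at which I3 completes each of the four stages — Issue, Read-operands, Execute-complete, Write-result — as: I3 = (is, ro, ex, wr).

I3 = (12, 13, 15, 16)

I1 -> (1, 2, 3, 4)
I2 -> (2, 5, 10, 11)  // RAW R1: wait I1 write@4
I3 -> (12, 13, 15, 16)  // WAW R4: wait I2 write@11
I4 -> (13, 14, 15, 16)
I5 -> (17, 18, 19, 20)  // struct: A0 busy until I4 writes@16
I6 -> (18, 19, 24, 25)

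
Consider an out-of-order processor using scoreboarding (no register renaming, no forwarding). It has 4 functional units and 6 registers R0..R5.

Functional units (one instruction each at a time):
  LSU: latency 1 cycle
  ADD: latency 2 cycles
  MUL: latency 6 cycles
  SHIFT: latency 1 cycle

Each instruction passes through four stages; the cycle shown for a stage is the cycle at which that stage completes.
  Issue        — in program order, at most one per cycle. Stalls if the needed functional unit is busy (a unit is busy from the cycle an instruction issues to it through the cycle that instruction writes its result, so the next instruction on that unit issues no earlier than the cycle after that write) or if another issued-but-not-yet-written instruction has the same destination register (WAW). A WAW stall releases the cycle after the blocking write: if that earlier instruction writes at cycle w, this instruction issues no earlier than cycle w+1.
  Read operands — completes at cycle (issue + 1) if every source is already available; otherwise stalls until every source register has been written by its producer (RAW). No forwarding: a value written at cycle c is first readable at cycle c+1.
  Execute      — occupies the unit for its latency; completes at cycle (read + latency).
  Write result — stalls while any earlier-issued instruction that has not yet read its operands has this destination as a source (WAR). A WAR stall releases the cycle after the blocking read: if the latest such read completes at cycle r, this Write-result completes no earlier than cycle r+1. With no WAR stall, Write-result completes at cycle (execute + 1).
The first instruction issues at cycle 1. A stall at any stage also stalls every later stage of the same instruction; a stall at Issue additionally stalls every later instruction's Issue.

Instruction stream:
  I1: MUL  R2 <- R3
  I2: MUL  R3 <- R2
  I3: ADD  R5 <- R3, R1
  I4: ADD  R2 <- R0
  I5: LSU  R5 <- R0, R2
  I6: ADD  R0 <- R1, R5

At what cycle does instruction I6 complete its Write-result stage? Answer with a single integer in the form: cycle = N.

[1] I1 issues→MUL
[2] I1 reads
[8] I1 exec-done
[9] I1 writes R2
[10] I2 issues→MUL
[11] I2 reads, I3 issues→ADD
[17] I2 exec-done
[18] I2 writes R3
[19] I3 reads
[21] I3 exec-done
[22] I3 writes R5
[23] I4 issues→ADD
[24] I4 reads, I5 issues→LSU
[26] I4 exec-done
[27] I4 writes R2
[28] I5 reads, I6 issues→ADD
[29] I5 exec-done
[30] I5 writes R5
[31] I6 reads
[33] I6 exec-done
[34] I6 writes R0

cycle = 34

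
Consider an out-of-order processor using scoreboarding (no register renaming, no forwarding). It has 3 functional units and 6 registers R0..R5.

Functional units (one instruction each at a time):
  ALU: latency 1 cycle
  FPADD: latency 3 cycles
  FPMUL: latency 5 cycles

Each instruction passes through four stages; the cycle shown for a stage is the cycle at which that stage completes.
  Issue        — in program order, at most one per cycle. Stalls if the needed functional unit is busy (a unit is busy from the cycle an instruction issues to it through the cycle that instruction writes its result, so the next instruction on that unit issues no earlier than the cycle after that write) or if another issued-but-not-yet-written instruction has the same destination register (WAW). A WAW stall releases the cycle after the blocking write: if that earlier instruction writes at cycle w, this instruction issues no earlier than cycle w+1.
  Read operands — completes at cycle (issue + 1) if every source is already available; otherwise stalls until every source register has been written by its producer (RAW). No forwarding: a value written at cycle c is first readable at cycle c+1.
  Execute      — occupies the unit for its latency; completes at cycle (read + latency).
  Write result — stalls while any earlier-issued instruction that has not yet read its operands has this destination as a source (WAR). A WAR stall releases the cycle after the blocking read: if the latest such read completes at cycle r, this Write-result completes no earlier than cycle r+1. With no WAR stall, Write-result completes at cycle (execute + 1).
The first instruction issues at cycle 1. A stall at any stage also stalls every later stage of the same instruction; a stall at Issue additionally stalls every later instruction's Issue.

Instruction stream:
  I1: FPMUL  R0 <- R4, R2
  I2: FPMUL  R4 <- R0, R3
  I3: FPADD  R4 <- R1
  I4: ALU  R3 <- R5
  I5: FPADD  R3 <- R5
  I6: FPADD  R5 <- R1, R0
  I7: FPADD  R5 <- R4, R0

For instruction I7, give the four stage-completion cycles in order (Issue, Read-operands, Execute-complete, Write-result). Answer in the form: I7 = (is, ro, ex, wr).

t=1  I1 dispatched to FPMUL
t=2  I1 operands ready
t=7  I1 complete
t=8  R0←I1
t=9  I2 dispatched to FPMUL
t=10  I2 operands ready
t=15  I2 complete
t=16  R4←I2
t=17  I3 dispatched to FPADD
t=18  I3 operands ready · I4 dispatched to ALU
t=19  I4 operands ready
t=20  I4 complete
t=21  I3 complete · R3←I4
t=22  R4←I3
t=23  I5 dispatched to FPADD
t=24  I5 operands ready
t=27  I5 complete
t=28  R3←I5
t=29  I6 dispatched to FPADD
t=30  I6 operands ready
t=33  I6 complete
t=34  R5←I6
t=35  I7 dispatched to FPADD
t=36  I7 operands ready
t=39  I7 complete
t=40  R5←I7

I7 = (35, 36, 39, 40)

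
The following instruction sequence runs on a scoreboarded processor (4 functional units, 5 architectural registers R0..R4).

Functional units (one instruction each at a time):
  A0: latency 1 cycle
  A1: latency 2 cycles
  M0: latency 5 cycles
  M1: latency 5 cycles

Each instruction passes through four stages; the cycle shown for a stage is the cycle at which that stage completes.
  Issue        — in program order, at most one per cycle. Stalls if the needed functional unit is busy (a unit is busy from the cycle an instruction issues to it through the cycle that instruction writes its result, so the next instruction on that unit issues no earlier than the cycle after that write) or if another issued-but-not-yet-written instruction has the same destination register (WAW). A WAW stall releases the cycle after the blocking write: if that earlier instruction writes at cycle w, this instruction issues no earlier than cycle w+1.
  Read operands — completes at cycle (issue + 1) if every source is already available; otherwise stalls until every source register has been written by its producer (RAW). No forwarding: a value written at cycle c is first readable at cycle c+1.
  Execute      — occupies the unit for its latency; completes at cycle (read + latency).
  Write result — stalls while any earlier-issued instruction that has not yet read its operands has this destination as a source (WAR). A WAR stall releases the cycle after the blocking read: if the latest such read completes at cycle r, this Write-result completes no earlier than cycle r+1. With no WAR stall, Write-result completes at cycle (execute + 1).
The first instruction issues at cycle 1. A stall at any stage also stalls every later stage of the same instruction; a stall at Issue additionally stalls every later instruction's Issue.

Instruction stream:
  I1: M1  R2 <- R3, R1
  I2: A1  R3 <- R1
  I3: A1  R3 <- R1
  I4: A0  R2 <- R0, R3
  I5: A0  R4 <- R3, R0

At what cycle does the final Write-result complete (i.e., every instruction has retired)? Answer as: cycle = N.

cycle = 18

I1  is:1  ro:2  ex:7  wr:8
I2  is:2  ro:3  ex:5  wr:6
I3  is:7  ro:8  ex:10  wr:11  — struct: A1 busy until I2 writes@6
I4  is:9  ro:12  ex:13  wr:14  — WAW R2: wait I1 write@8, RAW R3: wait I3 write@11
I5  is:15  ro:16  ex:17  wr:18  — struct: A0 busy until I4 writes@14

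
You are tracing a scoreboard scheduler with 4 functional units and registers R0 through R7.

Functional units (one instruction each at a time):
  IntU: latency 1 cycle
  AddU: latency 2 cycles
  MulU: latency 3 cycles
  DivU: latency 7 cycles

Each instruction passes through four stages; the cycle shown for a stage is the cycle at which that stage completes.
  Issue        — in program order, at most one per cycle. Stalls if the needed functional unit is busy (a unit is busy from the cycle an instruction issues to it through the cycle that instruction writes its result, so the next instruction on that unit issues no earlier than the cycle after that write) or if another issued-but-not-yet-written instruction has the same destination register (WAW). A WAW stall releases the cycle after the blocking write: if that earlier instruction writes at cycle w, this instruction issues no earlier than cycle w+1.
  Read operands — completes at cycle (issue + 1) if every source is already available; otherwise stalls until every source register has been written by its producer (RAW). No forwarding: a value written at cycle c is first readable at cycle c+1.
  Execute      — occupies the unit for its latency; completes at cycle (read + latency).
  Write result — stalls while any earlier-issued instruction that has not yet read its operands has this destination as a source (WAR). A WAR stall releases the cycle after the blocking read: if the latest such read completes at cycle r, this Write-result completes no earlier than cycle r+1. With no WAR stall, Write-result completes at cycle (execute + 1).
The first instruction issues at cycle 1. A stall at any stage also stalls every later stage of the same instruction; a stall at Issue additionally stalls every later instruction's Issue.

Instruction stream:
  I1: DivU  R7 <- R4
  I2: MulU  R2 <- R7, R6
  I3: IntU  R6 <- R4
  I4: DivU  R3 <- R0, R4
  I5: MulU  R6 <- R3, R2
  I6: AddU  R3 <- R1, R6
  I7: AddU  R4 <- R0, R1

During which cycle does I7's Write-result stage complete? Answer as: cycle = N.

t=1  I1 issues→DivU
t=2  I1 reads, I2 issues→MulU
t=3  I3 issues→IntU
t=4  I3 reads
t=5  I3 exec-done
t=9  I1 exec-done
t=10  I1 writes R7
t=11  I2 reads, I4 issues→DivU
t=12  I3 writes R6, I4 reads
t=14  I2 exec-done
t=15  I2 writes R2
t=16  I5 issues→MulU
t=19  I4 exec-done
t=20  I4 writes R3
t=21  I5 reads, I6 issues→AddU
t=24  I5 exec-done
t=25  I5 writes R6
t=26  I6 reads
t=28  I6 exec-done
t=29  I6 writes R3
t=30  I7 issues→AddU
t=31  I7 reads
t=33  I7 exec-done
t=34  I7 writes R4

cycle = 34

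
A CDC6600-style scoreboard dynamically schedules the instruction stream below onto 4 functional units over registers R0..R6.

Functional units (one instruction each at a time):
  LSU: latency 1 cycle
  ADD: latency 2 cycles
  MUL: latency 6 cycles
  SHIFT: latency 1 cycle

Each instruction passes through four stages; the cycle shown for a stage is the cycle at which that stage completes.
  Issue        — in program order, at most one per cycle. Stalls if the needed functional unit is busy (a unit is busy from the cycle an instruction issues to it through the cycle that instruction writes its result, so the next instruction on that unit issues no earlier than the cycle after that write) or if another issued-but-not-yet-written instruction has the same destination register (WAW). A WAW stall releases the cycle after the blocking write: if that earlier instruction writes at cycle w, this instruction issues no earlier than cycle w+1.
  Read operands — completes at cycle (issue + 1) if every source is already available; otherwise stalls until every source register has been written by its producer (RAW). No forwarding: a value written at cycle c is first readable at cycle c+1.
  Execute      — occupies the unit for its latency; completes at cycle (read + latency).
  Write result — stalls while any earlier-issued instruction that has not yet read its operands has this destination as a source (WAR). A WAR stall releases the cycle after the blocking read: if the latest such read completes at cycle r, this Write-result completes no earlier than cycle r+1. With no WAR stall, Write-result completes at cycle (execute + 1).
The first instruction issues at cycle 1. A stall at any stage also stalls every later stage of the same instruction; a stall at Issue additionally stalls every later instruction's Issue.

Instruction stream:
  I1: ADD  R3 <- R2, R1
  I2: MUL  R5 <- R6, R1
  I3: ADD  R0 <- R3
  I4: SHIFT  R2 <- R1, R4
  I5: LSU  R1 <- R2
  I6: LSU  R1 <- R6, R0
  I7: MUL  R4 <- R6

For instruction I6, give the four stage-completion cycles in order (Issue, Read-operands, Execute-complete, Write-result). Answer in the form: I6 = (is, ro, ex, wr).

I6 = (14, 15, 16, 17)

  I1 | 1 | 2 | 4 | 5
  I2 | 2 | 3 | 9 | 10
  I3 | 6 | 7 | 9 | 10   struct: ADD busy until I1 writes@5
  I4 | 7 | 8 | 9 | 10
  I5 | 8 | 11 | 12 | 13   RAW R2: wait I4 write@10
  I6 | 14 | 15 | 16 | 17   struct: LSU busy until I5 writes@13
  I7 | 15 | 16 | 22 | 23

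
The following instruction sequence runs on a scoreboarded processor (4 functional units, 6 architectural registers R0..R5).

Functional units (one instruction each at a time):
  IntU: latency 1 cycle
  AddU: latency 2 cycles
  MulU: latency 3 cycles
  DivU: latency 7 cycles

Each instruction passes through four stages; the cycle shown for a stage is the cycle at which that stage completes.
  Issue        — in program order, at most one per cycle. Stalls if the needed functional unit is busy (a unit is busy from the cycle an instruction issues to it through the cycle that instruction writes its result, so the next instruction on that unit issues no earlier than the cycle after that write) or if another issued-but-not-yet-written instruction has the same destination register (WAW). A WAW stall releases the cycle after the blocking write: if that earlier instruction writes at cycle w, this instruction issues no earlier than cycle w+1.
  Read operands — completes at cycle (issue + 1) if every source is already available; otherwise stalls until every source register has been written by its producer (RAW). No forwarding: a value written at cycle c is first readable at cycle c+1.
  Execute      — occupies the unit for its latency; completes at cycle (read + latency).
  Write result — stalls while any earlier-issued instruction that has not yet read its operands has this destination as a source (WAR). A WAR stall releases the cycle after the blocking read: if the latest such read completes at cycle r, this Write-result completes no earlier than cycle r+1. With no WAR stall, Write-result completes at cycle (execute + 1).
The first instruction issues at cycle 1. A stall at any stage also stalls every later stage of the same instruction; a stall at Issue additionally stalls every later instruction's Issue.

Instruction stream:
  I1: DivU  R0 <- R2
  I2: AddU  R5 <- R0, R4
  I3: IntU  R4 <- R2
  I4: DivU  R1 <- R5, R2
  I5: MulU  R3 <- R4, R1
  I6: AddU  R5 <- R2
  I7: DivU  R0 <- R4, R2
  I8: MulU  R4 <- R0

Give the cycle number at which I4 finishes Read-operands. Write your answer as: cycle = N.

I1: IS=1 RO=2 EX=9 WR=10
I2: IS=2 RO=11 EX=13 WR=14  [RAW R0: wait I1 write@10]
I3: IS=3 RO=4 EX=5 WR=12  [WAR R4: wait I2 read@11]
I4: IS=11 RO=15 EX=22 WR=23  [struct: DivU busy until I1 writes@10; RAW R5: wait I2 write@14]
I5: IS=12 RO=24 EX=27 WR=28  [RAW R1: wait I4 write@23]
I6: IS=15 RO=16 EX=18 WR=19  [struct: AddU busy until I2 writes@14]
I7: IS=24 RO=25 EX=32 WR=33  [struct: DivU busy until I4 writes@23]
I8: IS=29 RO=34 EX=37 WR=38  [struct: MulU busy until I5 writes@28; RAW R0: wait I7 write@33]

cycle = 15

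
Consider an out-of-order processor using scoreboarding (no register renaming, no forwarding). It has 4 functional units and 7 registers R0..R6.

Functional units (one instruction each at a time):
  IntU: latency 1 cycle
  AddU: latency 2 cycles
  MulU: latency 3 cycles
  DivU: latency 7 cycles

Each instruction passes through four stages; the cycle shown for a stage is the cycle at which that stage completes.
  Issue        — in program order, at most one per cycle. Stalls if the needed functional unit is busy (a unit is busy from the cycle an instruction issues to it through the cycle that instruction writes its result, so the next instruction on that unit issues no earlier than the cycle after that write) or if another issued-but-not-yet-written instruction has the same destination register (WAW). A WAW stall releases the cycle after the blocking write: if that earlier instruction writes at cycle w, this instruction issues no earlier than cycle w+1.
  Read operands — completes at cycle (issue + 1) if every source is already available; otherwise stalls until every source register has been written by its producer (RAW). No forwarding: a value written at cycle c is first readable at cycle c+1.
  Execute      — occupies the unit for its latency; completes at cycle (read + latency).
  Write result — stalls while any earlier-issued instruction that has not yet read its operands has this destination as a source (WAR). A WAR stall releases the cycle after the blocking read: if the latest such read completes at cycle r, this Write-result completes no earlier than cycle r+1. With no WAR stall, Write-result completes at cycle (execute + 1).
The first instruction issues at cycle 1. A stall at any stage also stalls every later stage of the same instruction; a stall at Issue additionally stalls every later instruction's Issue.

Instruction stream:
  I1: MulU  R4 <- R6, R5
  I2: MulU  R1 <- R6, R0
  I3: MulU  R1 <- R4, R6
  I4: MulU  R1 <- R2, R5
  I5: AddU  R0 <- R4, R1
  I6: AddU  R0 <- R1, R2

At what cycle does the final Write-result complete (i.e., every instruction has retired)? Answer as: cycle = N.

cycle = 33

[I1] 1/2/5/6
[I2] 7/8/11/12  (struct: MulU busy until I1 writes@6)
[I3] 13/14/17/18  (struct: MulU busy until I2 writes@12)
[I4] 19/20/23/24  (struct: MulU busy until I3 writes@18)
[I5] 20/25/27/28  (RAW R1: wait I4 write@24)
[I6] 29/30/32/33  (struct: AddU busy until I5 writes@28)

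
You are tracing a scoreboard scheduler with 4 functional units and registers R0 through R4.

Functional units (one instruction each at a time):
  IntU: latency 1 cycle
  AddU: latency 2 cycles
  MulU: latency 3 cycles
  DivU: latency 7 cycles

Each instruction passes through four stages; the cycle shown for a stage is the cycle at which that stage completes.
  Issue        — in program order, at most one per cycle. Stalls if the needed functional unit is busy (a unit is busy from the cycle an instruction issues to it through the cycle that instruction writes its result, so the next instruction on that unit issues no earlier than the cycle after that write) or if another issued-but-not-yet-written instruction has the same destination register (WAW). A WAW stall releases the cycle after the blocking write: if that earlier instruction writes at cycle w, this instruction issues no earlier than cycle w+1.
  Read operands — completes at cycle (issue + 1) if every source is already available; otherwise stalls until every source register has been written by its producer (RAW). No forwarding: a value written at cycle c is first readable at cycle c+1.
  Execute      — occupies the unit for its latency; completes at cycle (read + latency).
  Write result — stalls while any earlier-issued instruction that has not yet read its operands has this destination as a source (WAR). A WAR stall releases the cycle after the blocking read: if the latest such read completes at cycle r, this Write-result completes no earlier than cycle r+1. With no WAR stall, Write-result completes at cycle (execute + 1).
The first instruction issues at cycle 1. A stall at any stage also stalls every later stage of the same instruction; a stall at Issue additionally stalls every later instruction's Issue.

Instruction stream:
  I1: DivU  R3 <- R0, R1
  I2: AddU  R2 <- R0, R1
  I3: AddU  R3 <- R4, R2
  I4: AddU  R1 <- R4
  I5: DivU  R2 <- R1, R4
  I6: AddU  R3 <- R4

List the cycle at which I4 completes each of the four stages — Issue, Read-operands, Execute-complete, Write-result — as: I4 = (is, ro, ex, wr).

c1: I1 issues→DivU
c2: I1 reads · I2 issues→AddU
c3: I2 reads
c5: I2 exec-done
c6: I2 writes R2
c9: I1 exec-done
c10: I1 writes R3
c11: I3 issues→AddU
c12: I3 reads
c14: I3 exec-done
c15: I3 writes R3
c16: I4 issues→AddU
c17: I4 reads · I5 issues→DivU
c19: I4 exec-done
c20: I4 writes R1
c21: I5 reads · I6 issues→AddU
c22: I6 reads
c24: I6 exec-done
c25: I6 writes R3
c28: I5 exec-done
c29: I5 writes R2

I4 = (16, 17, 19, 20)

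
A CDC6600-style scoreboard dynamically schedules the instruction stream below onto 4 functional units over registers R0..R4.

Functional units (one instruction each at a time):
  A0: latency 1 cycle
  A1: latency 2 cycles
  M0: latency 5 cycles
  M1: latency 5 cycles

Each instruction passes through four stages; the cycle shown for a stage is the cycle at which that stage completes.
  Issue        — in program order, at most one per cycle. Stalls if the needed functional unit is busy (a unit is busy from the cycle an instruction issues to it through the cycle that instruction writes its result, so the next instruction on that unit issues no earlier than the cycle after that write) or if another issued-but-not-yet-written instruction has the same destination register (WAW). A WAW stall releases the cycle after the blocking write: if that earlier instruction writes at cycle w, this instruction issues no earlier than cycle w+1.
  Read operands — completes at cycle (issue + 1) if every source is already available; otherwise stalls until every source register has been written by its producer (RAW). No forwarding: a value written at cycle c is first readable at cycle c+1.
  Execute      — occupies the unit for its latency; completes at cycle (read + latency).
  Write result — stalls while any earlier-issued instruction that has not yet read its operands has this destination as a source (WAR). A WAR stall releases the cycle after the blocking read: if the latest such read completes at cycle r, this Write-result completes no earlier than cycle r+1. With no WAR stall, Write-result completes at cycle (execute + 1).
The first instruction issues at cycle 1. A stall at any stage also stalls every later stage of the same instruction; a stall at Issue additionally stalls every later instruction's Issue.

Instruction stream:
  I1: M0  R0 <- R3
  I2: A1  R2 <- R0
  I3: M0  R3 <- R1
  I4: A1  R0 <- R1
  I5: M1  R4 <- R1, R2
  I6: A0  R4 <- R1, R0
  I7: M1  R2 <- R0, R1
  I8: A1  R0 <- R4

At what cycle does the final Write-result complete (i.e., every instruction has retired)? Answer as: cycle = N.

I1: IS=1 RO=2 EX=7 WR=8
I2: IS=2 RO=9 EX=11 WR=12  [RAW R0: wait I1 write@8]
I3: IS=9 RO=10 EX=15 WR=16  [struct: M0 busy until I1 writes@8]
I4: IS=13 RO=14 EX=16 WR=17  [struct: A1 busy until I2 writes@12]
I5: IS=14 RO=15 EX=20 WR=21
I6: IS=22 RO=23 EX=24 WR=25  [WAW R4: wait I5 write@21]
I7: IS=23 RO=24 EX=29 WR=30
I8: IS=24 RO=26 EX=28 WR=29  [RAW R4: wait I6 write@25]

cycle = 30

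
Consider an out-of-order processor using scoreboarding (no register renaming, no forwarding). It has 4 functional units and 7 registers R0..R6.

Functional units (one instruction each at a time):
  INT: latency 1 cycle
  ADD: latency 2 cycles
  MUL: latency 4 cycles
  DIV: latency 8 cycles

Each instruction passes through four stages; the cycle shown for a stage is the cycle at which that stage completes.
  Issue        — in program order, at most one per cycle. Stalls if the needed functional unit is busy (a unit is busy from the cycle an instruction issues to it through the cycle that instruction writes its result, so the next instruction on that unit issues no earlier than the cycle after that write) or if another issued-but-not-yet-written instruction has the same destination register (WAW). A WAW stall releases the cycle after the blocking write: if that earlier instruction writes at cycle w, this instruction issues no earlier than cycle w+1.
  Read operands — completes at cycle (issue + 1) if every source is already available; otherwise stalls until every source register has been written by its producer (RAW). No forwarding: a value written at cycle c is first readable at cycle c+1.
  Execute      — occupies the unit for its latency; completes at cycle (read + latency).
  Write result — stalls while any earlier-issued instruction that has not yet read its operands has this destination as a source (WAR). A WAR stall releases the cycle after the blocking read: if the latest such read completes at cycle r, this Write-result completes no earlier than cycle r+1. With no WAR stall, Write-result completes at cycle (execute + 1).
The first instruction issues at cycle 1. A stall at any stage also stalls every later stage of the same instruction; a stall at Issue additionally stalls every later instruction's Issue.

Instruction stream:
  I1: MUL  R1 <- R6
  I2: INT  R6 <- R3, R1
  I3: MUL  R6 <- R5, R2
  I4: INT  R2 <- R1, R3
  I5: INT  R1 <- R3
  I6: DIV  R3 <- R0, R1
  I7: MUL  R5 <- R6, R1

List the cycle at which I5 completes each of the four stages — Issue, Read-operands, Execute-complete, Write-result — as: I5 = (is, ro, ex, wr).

[I1] 1/2/6/7
[I2] 2/8/9/10  (RAW R1: wait I1 write@7)
[I3] 11/12/16/17  (WAW R6: wait I2 write@10)
[I4] 12/13/14/15
[I5] 16/17/18/19  (struct: INT busy until I4 writes@15)
[I6] 17/20/28/29  (RAW R1: wait I5 write@19)
[I7] 18/20/24/25  (RAW R1: wait I5 write@19)

I5 = (16, 17, 18, 19)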